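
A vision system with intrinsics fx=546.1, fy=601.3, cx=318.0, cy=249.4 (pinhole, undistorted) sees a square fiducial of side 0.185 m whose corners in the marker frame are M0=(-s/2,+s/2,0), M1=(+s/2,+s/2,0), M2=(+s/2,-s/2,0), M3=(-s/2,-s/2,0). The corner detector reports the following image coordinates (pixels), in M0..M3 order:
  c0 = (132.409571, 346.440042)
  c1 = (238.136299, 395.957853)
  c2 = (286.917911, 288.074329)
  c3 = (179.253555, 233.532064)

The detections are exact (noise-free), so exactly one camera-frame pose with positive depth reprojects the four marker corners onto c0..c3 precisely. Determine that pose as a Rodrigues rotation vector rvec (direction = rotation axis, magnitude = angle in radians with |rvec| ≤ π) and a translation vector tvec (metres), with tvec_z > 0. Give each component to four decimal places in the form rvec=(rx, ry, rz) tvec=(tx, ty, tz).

Intrinsics K: fx=546.1, fy=601.3, cx=318.0, cy=249.4
Marker side s = 0.185 m; corners in marker frame (Z=0):
  M0 = (-0.0925, +0.0925, 0)
  M1 = (+0.0925, +0.0925, 0)
  M2 = (+0.0925, -0.0925, 0)
  M3 = (-0.0925, -0.0925, 0)
Detected image corners:
  c0 = (132.409571, 346.440042) px
  c1 = (238.136299, 395.957853) px
  c2 = (286.917911, 288.074329) px
  c3 = (179.253555, 233.532064) px
Planar DLT: solve 8×8 A·h = b for H (H[2,2]=1):
  H  [+611.14718 -222.53425 +209.61266]
  H  [+333.14223 +650.90050 +317.27648]
  H  [+0.16492 +0.17207 +1.00000]
B = K⁻¹H; ‖b₁‖=1.144432, ‖b₂‖=1.144432; λ = 2/(‖b₁‖+‖b₂‖) = 0.873796, sign → tz>0 ⇒ λ=+0.873796
r₁ = λ·B[:,0] = (+0.89396,+0.42434,+0.14411); r₂ = λ·B[:,1] = (-0.44362,+0.88351,+0.15035)
r₃ = r₁×r₂ = (-0.06352,-0.19834,+0.97807); SVD([r₁ r₂ r₃]) → R = UVᵀ:
  R  [+0.89396 -0.44362 -0.06352]
  R  [+0.42434 +0.88351 -0.19834]
  R  [+0.14411 +0.15035 +0.97807]
t = (-0.17343, +0.09864, +0.87380) m
tr R = 2.755546; θ = arccos((tr R − 1)/2) = 0.499602 rad = 28.625°
axis k = ((R−Rᵀ)₃₂, (R−Rᵀ)₁₃, (R−Rᵀ)₂₁) / (2 sinθ) = (+0.363920, -0.216693, +0.905873)
rvec = θ·k = (+0.181815, -0.108260, +0.452576)

rvec=(0.1818, -0.1083, 0.4526) tvec=(-0.1734, 0.0986, 0.8738)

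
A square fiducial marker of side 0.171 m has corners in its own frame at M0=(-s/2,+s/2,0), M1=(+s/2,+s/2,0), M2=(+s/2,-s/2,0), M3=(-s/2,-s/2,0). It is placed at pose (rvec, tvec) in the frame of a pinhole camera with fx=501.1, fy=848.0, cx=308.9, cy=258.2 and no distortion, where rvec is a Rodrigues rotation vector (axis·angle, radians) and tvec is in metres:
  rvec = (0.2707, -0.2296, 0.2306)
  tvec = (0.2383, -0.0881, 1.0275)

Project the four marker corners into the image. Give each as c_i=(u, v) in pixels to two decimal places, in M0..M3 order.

c0=(375.08, 238.00) c1=(448.34, 265.01) c2=(475.01, 133.13) c3=(399.91, 99.21)

Intrinsics K: fx=501.1, fy=848.0, cx=308.9, cy=258.2
Marker side s = 0.171 m; corners in marker frame (Z=0):
  M0 = (-0.0855, +0.0855, 0)
  M1 = (+0.0855, +0.0855, 0)
  M2 = (+0.0855, -0.0855, 0)
  M3 = (-0.0855, -0.0855, 0)
rvec = (0.2707, -0.2296, 0.2306), |rvec| = θ = 0.42329 rad = 24.252°
Rodrigues: sinθ=0.41076, 1−cosθ=0.08826; R = I + sinθ·[k]× + (1−cosθ)·[k]×²:
    [+0.94784 -0.25439 -0.19206]
    [+0.19316 +0.93771 -0.28877]
    [+0.25355 +0.23661 +0.93794]
t = (0.2383, -0.0881, 1.0275) m
M0: Pc = R·M0+t = (+0.13551, -0.02444, +1.02605); u = 501.1·(+0.13551)/1.02605 + 308.9 = 375.0797, v = 848.0·(-0.02444)/1.02605 + 258.2 = 238.0003
M1: Pc = R·M1+t = (+0.29759, +0.00859, +1.06941); u = 501.1·(+0.29759)/1.06941 + 308.9 = 448.3437, v = 848.0·(+0.00859)/1.06941 + 258.2 = 265.0111
M2: Pc = R·M2+t = (+0.34109, -0.15176, +1.02895); u = 501.1·(+0.34109)/1.02895 + 308.9 = 475.0118, v = 848.0·(-0.15176)/1.02895 + 258.2 = 133.1289
M3: Pc = R·M3+t = (+0.17901, -0.18479, +0.98559); u = 501.1·(+0.17901)/0.98559 + 308.9 = 399.9134, v = 848.0·(-0.18479)/0.98559 + 258.2 = 99.2076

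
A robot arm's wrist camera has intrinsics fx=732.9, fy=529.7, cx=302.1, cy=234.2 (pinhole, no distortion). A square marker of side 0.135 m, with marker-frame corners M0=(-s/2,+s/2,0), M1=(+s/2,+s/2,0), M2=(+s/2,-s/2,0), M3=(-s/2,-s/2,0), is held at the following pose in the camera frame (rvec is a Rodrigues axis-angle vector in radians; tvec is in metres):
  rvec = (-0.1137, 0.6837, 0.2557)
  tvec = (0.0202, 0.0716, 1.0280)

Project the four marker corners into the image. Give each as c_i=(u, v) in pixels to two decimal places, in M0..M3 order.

Intrinsics K: fx=732.9, fy=529.7, cx=302.1, cy=234.2
Marker side s = 0.135 m; corners in marker frame (Z=0):
  M0 = (-0.0675, +0.0675, 0)
  M1 = (+0.0675, +0.0675, 0)
  M2 = (+0.0675, -0.0675, 0)
  M3 = (-0.0675, -0.0675, 0)
rvec = (-0.1137, 0.6837, 0.2557), |rvec| = θ = 0.73875 rad = 42.327°
Rodrigues: sinθ=0.67337, 1−cosθ=0.26069; R = I + sinθ·[k]× + (1−cosθ)·[k]×²:
    [+0.74548 -0.27020 +0.60930]
    [+0.19594 +0.96259 +0.18714]
    [-0.63707 -0.02013 +0.77054]
t = (0.0202, 0.0716, 1.0280) m
M0: Pc = R·M0+t = (-0.04836, +0.12335, +1.06964); u = 732.9·(-0.04836)/1.06964 + 302.1 = 268.9655, v = 529.7·(+0.12335)/1.06964 + 234.2 = 295.2841
M1: Pc = R·M1+t = (+0.05228, +0.14980, +0.98364); u = 732.9·(+0.05228)/0.98364 + 302.1 = 341.0545, v = 529.7·(+0.14980)/0.98364 + 234.2 = 314.8693
M2: Pc = R·M2+t = (+0.08876, +0.01985, +0.98636); u = 732.9·(+0.08876)/0.98636 + 302.1 = 368.0511, v = 529.7·(+0.01985)/0.98636 + 234.2 = 244.8603
M3: Pc = R·M3+t = (-0.01188, -0.00660, +1.07236); u = 732.9·(-0.01188)/1.07236 + 302.1 = 293.9796, v = 529.7·(-0.00660)/1.07236 + 234.2 = 230.9395

c0=(268.97, 295.28) c1=(341.05, 314.87) c2=(368.05, 244.86) c3=(293.98, 230.94)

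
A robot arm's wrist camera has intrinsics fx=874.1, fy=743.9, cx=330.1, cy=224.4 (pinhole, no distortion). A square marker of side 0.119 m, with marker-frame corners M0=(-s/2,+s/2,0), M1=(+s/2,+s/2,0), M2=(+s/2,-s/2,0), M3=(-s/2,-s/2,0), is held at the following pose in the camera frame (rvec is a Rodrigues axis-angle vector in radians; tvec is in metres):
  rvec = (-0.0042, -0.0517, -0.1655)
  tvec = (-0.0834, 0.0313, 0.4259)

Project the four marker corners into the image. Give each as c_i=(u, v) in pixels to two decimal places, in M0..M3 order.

Intrinsics K: fx=874.1, fy=743.9, cx=330.1, cy=224.4
Marker side s = 0.119 m; corners in marker frame (Z=0):
  M0 = (-0.0595, +0.0595, 0)
  M1 = (+0.0595, +0.0595, 0)
  M2 = (+0.0595, -0.0595, 0)
  M3 = (-0.0595, -0.0595, 0)
rvec = (-0.0042, -0.0517, -0.1655), |rvec| = θ = 0.17344 rad = 9.937°
Rodrigues: sinθ=0.17257, 1−cosθ=0.01500; R = I + sinθ·[k]× + (1−cosθ)·[k]×²:
    [+0.98501 +0.16478 -0.05109]
    [-0.16456 +0.98633 +0.00845]
    [+0.05179 +0.00009 +0.99866]
t = (-0.0834, 0.0313, 0.4259) m
M0: Pc = R·M0+t = (-0.13220, +0.09978, +0.42282); u = 874.1·(-0.13220)/0.42282 + 330.1 = 56.7970, v = 743.9·(+0.09978)/0.42282 + 224.4 = 399.9459
M1: Pc = R·M1+t = (-0.01499, +0.08020, +0.42899); u = 874.1·(-0.01499)/0.42899 + 330.1 = 299.5611, v = 743.9·(+0.08020)/0.42899 + 224.4 = 363.4653
M2: Pc = R·M2+t = (-0.03460, -0.03718, +0.42898); u = 874.1·(-0.03460)/0.42898 + 330.1 = 259.6046, v = 743.9·(-0.03718)/0.42898 + 224.4 = 159.9283
M3: Pc = R·M3+t = (-0.15181, -0.01760, +0.42281); u = 874.1·(-0.15181)/0.42281 + 330.1 = 16.2521, v = 743.9·(-0.01760)/0.42281 + 224.4 = 193.4430

c0=(56.80, 399.95) c1=(299.56, 363.47) c2=(259.60, 159.93) c3=(16.25, 193.44)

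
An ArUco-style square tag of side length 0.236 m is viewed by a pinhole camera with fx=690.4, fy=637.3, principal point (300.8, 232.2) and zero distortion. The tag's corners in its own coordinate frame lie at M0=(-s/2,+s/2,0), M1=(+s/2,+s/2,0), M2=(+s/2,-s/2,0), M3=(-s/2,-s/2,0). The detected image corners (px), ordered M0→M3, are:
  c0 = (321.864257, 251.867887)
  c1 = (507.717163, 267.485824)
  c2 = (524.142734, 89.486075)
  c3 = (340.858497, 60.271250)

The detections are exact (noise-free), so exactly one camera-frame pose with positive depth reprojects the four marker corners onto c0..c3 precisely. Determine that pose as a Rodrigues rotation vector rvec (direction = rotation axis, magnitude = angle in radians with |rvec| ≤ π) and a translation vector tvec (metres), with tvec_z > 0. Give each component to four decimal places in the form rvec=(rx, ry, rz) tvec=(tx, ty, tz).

rvec=(-0.0112, -0.2590, 0.0945) tvec=(0.1481, -0.0823, 0.8094)

Intrinsics K: fx=690.4, fy=637.3, cx=300.8, cy=232.2
Marker side s = 0.236 m; corners in marker frame (Z=0):
  M0 = (-0.1180, +0.1180, 0)
  M1 = (+0.1180, +0.1180, 0)
  M2 = (+0.1180, -0.1180, 0)
  M3 = (-0.1180, -0.1180, 0)
Detected image corners:
  c0 = (321.864257, 251.867887) px
  c1 = (507.717163, 267.485824) px
  c2 = (524.142734, 89.486075) px
  c3 = (340.858497, 60.271250) px
Planar DLT: solve 8×8 A·h = b for H (H[2,2]=1):
  H  [+915.60639 -87.00737 +427.10861]
  H  [+147.81674 +777.16708 +167.38154]
  H  [+0.31525 -0.02872 +1.00000]
B = K⁻¹H; ‖b₁‖=1.235494, ‖b₂‖=1.235494; λ = 2/(‖b₁‖+‖b₂‖) = 0.809393, sign → tz>0 ⇒ λ=+0.809393
r₁ = λ·B[:,0] = (+0.96224,+0.09476,+0.25516); r₂ = λ·B[:,1] = (-0.09187,+0.99550,-0.02325)
r₃ = r₁×r₂ = (-0.25622,-0.00107,+0.96662); SVD([r₁ r₂ r₃]) → R = UVᵀ:
  R  [+0.96224 -0.09187 -0.25622]
  R  [+0.09476 +0.99550 -0.00107]
  R  [+0.25516 -0.02325 +0.96662]
t = (+0.14808, -0.08232, +0.80939) m
tr R = 2.924361; θ = arccos((tr R − 1)/2) = 0.275899 rad = 15.808°
axis k = ((R−Rᵀ)₃₂, (R−Rᵀ)₁₃, (R−Rᵀ)₂₁) / (2 sinθ) = (-0.040699, -0.938611, +0.342568)
rvec = θ·k = (-0.011229, -0.258962, +0.094514)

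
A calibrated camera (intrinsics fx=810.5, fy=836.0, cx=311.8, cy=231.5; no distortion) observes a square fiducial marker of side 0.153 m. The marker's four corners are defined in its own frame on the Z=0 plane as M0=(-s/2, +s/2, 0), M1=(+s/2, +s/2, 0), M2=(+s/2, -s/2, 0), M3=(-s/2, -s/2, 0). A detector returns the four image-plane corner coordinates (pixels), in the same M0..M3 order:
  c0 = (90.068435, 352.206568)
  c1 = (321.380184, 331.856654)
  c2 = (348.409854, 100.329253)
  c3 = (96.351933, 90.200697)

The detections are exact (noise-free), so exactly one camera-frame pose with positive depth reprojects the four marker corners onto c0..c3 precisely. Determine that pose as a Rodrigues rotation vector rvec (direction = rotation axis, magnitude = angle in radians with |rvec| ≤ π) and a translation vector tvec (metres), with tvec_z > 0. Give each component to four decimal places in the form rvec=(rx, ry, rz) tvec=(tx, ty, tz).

Intrinsics K: fx=810.5, fy=836.0, cx=311.8, cy=231.5
Marker side s = 0.153 m; corners in marker frame (Z=0):
  M0 = (-0.0765, +0.0765, 0)
  M1 = (+0.0765, +0.0765, 0)
  M2 = (+0.0765, -0.0765, 0)
  M3 = (-0.0765, -0.0765, 0)
Detected image corners:
  c0 = (90.068435, 352.206568) px
  c1 = (321.380184, 331.856654) px
  c2 = (348.409854, 100.329253) px
  c3 = (96.351933, 90.200697) px
Planar DLT: solve 8×8 A·h = b for H (H[2,2]=1):
  H  [+1751.97102 +19.07078 +221.24008]
  H  [+141.19459 +1741.63405 +224.31704]
  H  [+0.82005 +0.61756 +1.00000]
B = K⁻¹H; ‖b₁‖=2.020897, ‖b₂‖=2.020897; λ = 2/(‖b₁‖+‖b₂‖) = 0.494830, sign → tz>0 ⇒ λ=+0.494830
r₁ = λ·B[:,0] = (+0.91351,-0.02879,+0.40579); r₂ = λ·B[:,1] = (-0.10592,+0.94625,+0.30559)
r₃ = r₁×r₂ = (-0.39278,-0.32214,+0.86137); SVD([r₁ r₂ r₃]) → R = UVᵀ:
  R  [+0.91351 -0.10592 -0.39278]
  R  [-0.02879 +0.94625 -0.32214]
  R  [+0.40579 +0.30559 +0.86137]
t = (-0.05529, -0.00425, +0.49483) m
tr R = 2.721136; θ = arccos((tr R − 1)/2) = 0.534413 rad = 30.620°
axis k = ((R−Rᵀ)₃₂, (R−Rᵀ)₁₃, (R−Rᵀ)₂₁) / (2 sinθ) = (+0.616220, -0.783927, +0.075708)
rvec = θ·k = (+0.329316, -0.418941, +0.040460)

rvec=(0.3293, -0.4189, 0.0405) tvec=(-0.0553, -0.0043, 0.4948)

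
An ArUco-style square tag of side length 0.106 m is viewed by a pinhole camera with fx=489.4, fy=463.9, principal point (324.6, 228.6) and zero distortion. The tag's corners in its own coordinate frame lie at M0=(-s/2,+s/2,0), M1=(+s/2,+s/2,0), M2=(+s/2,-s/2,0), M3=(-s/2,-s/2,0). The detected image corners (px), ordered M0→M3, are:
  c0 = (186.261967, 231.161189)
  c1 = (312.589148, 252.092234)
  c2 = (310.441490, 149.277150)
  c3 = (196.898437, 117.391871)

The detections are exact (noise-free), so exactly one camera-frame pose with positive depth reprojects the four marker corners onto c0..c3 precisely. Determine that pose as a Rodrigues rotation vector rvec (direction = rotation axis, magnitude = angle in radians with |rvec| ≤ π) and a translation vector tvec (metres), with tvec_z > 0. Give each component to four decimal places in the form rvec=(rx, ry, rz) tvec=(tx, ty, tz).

Intrinsics K: fx=489.4, fy=463.9, cx=324.6, cy=228.6
Marker side s = 0.106 m; corners in marker frame (Z=0):
  M0 = (-0.0530, +0.0530, 0)
  M1 = (+0.0530, +0.0530, 0)
  M2 = (+0.0530, -0.0530, 0)
  M3 = (-0.0530, -0.0530, 0)
Detected image corners:
  c0 = (186.261967, 231.161189) px
  c1 = (312.589148, 252.092234) px
  c2 = (310.441490, 149.277150) px
  c3 = (196.898437, 117.391871) px
Planar DLT: solve 8×8 A·h = b for H (H[2,2]=1):
  H  [+1427.53615 -278.60666 +255.43589]
  H  [+474.73276 +837.73038 +185.54787]
  H  [+1.18925 -0.96350 +1.00000]
B = K⁻¹H; ‖b₁‖=2.476790, ‖b₂‖=2.476790; λ = 2/(‖b₁‖+‖b₂‖) = 0.403748, sign → tz>0 ⇒ λ=+0.403748
r₁ = λ·B[:,0] = (+0.85923,+0.17657,+0.48016); r₂ = λ·B[:,1] = (+0.02817,+0.92080,-0.38901)
r₃ = r₁×r₂ = (-0.51081,+0.34778,+0.78621); SVD([r₁ r₂ r₃]) → R = UVᵀ:
  R  [+0.85923 +0.02817 -0.51081]
  R  [+0.17657 +0.92080 +0.34778]
  R  [+0.48016 -0.38901 +0.78621]
t = (-0.05706, -0.03747, +0.40375) m
tr R = 2.566238; θ = arccos((tr R − 1)/2) = 0.671131 rad = 38.453°
axis k = ((R−Rᵀ)₃₂, (R−Rᵀ)₁₃, (R−Rᵀ)₂₁) / (2 sinθ) = (-0.592394, -0.796764, +0.119314)
rvec = θ·k = (-0.397574, -0.534733, +0.080076)

rvec=(-0.3976, -0.5347, 0.0801) tvec=(-0.0571, -0.0375, 0.4037)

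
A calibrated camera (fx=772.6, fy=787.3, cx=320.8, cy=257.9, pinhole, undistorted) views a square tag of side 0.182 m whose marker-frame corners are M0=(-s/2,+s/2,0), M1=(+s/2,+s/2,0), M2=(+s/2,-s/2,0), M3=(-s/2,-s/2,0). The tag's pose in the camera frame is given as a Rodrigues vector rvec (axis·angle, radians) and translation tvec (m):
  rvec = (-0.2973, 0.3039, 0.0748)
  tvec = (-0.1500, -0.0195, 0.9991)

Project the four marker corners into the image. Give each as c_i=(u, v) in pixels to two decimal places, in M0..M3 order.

c0=(130.09, 308.78) c1=(260.34, 316.02) c2=(279.91, 175.94) c3=(154.86, 176.45)

Intrinsics K: fx=772.6, fy=787.3, cx=320.8, cy=257.9
Marker side s = 0.182 m; corners in marker frame (Z=0):
  M0 = (-0.0910, +0.0910, 0)
  M1 = (+0.0910, +0.0910, 0)
  M2 = (+0.0910, -0.0910, 0)
  M3 = (-0.0910, -0.0910, 0)
rvec = (-0.2973, 0.3039, 0.0748), |rvec| = θ = 0.43167 rad = 24.733°
Rodrigues: sinθ=0.41839, 1−cosθ=0.09173; R = I + sinθ·[k]× + (1−cosθ)·[k]×²:
    [+0.95178 -0.11698 +0.28360]
    [+0.02802 +0.95373 +0.29934]
    [-0.30550 -0.27696 +0.91102]
t = (-0.1500, -0.0195, 0.9991) m
M0: Pc = R·M0+t = (-0.24726, +0.06474, +1.00170); u = 772.6·(-0.24726)/1.00170 + 320.8 = 130.0929, v = 787.3·(+0.06474)/1.00170 + 257.9 = 308.7834
M1: Pc = R·M1+t = (-0.07403, +0.06984, +0.94610); u = 772.6·(-0.07403)/0.94610 + 320.8 = 260.3434, v = 787.3·(+0.06984)/0.94610 + 257.9 = 316.0176
M2: Pc = R·M2+t = (-0.05274, -0.10374, +0.99650); u = 772.6·(-0.05274)/0.99650 + 320.8 = 279.9077, v = 787.3·(-0.10374)/0.99650 + 257.9 = 175.9390
M3: Pc = R·M3+t = (-0.22597, -0.10884, +1.05210); u = 772.6·(-0.22597)/1.05210 + 320.8 = 154.8636, v = 787.3·(-0.10884)/1.05210 + 257.9 = 176.4541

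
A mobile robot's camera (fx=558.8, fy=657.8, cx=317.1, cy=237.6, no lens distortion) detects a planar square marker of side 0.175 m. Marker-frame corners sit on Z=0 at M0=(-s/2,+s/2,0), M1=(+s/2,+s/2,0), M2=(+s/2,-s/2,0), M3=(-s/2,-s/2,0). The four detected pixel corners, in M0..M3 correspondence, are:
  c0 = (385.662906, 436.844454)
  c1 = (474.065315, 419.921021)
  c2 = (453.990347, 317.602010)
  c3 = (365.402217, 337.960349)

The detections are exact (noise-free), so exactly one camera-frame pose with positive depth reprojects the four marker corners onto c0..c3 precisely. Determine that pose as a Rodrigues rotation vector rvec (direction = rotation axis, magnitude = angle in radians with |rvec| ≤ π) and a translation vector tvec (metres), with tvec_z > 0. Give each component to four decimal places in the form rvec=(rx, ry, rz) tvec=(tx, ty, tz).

rvec=(0.0834, 0.1964, -0.2326) tvec=(0.2000, 0.2346, 1.0954)

Intrinsics K: fx=558.8, fy=657.8, cx=317.1, cy=237.6
Marker side s = 0.175 m; corners in marker frame (Z=0):
  M0 = (-0.0875, +0.0875, 0)
  M1 = (+0.0875, +0.0875, 0)
  M2 = (+0.0875, -0.0875, 0)
  M3 = (-0.0875, -0.0875, 0)
Detected image corners:
  c0 = (385.662906, 436.844454) px
  c1 = (474.065315, 419.921021) px
  c2 = (453.990347, 317.602010) px
  c3 = (365.402217, 337.960349) px
Planar DLT: solve 8×8 A·h = b for H (H[2,2]=1):
  H  [+427.99625 +137.99245 +419.11146]
  H  [-176.44425 +595.18749 +378.47131]
  H  [-0.18507 +0.05417 +1.00000]
B = K⁻¹H; ‖b₁‖=0.912877, ‖b₂‖=0.912877; λ = 2/(‖b₁‖+‖b₂‖) = 1.095437, sign → tz>0 ⇒ λ=+1.095437
r₁ = λ·B[:,0] = (+0.95406,-0.22061,-0.20273); r₂ = λ·B[:,1] = (+0.23684,+0.96974,+0.05934)
r₃ = r₁×r₂ = (+0.18351,-0.10463,+0.97743); SVD([r₁ r₂ r₃]) → R = UVᵀ:
  R  [+0.95406 +0.23684 +0.18351]
  R  [-0.22061 +0.96974 -0.10463]
  R  [-0.20273 +0.05934 +0.97743]
t = (+0.19998, +0.23459, +1.09544) m
tr R = 2.901231; θ = arccos((tr R − 1)/2) = 0.315583 rad = 18.082°
axis k = ((R−Rᵀ)₃₂, (R−Rᵀ)₁₃, (R−Rᵀ)₂₁) / (2 sinθ) = (+0.264146, +0.622220, -0.736933)
rvec = θ·k = (+0.083360, +0.196362, -0.232564)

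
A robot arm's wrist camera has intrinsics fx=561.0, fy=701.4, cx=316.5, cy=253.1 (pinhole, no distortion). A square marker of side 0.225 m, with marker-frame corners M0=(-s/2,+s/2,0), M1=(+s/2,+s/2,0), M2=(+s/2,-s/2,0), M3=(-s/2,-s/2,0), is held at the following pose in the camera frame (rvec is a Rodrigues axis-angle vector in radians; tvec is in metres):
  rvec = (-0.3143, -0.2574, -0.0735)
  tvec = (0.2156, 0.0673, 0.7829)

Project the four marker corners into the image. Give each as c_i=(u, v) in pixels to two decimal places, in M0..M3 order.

c0=(409.66, 426.05) c1=(558.94, 406.59) c2=(523.22, 217.46) c3=(383.92, 221.12)

Intrinsics K: fx=561.0, fy=701.4, cx=316.5, cy=253.1
Marker side s = 0.225 m; corners in marker frame (Z=0):
  M0 = (-0.1125, +0.1125, 0)
  M1 = (+0.1125, +0.1125, 0)
  M2 = (+0.1125, -0.1125, 0)
  M3 = (-0.1125, -0.1125, 0)
rvec = (-0.3143, -0.2574, -0.0735), |rvec| = θ = 0.41285 rad = 23.654°
Rodrigues: sinθ=0.40122, 1−cosθ=0.08402; R = I + sinθ·[k]× + (1−cosθ)·[k]×²:
    [+0.96468 +0.11131 -0.23876]
    [-0.03155 +0.94864 +0.31477]
    [+0.26154 -0.29612 +0.91865]
t = (0.2156, 0.0673, 0.7829) m
M0: Pc = R·M0+t = (+0.11960, +0.17757, +0.72016); u = 561.0·(+0.11960)/0.72016 + 316.5 = 409.6641, v = 701.4·(+0.17757)/0.72016 + 253.1 = 426.0452
M1: Pc = R·M1+t = (+0.33665, +0.17047, +0.77901); u = 561.0·(+0.33665)/0.77901 + 316.5 = 558.9359, v = 701.4·(+0.17047)/0.77901 + 253.1 = 406.5894
M2: Pc = R·M2+t = (+0.31160, -0.04297, +0.84564); u = 561.0·(+0.31160)/0.84564 + 316.5 = 523.2198, v = 701.4·(-0.04297)/0.84564 + 253.1 = 217.4578
M3: Pc = R·M3+t = (+0.09455, -0.03587, +0.78679); u = 561.0·(+0.09455)/0.78679 + 316.5 = 383.9174, v = 701.4·(-0.03587)/0.78679 + 253.1 = 221.1205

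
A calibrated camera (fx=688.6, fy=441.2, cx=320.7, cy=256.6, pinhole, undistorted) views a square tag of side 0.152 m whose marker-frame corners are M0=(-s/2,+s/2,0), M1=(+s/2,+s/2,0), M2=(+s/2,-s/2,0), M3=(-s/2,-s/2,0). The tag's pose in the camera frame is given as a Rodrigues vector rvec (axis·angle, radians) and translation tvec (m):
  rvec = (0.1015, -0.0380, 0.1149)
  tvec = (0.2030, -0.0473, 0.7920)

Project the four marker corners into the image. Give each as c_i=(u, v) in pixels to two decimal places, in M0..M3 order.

c0=(423.37, 267.27) c1=(551.94, 276.58) c2=(571.81, 192.83) c3=(440.94, 182.63)

Intrinsics K: fx=688.6, fy=441.2, cx=320.7, cy=256.6
Marker side s = 0.152 m; corners in marker frame (Z=0):
  M0 = (-0.0760, +0.0760, 0)
  M1 = (+0.0760, +0.0760, 0)
  M2 = (+0.0760, -0.0760, 0)
  M3 = (-0.0760, -0.0760, 0)
rvec = (0.1015, -0.0380, 0.1149), |rvec| = θ = 0.15795 rad = 9.050°
Rodrigues: sinθ=0.15729, 1−cosθ=0.01245; R = I + sinθ·[k]× + (1−cosθ)·[k]×²:
    [+0.99269 -0.11635 -0.03202]
    [+0.11250 +0.98827 -0.10326]
    [+0.04366 +0.09890 +0.99414]
t = (0.2030, -0.0473, 0.7920) m
M0: Pc = R·M0+t = (+0.11871, +0.01926, +0.79620); u = 688.6·(+0.11871)/0.79620 + 320.7 = 423.3701, v = 441.2·(+0.01926)/0.79620 + 256.6 = 267.2720
M1: Pc = R·M1+t = (+0.26960, +0.03636, +0.80283); u = 688.6·(+0.26960)/0.80283 + 320.7 = 551.9407, v = 441.2·(+0.03636)/0.80283 + 256.6 = 276.5810
M2: Pc = R·M2+t = (+0.28729, -0.11386, +0.78780); u = 688.6·(+0.28729)/0.78780 + 320.7 = 571.8112, v = 441.2·(-0.11386)/0.78780 + 256.6 = 192.8346
M3: Pc = R·M3+t = (+0.13640, -0.13096, +0.78117); u = 688.6·(+0.13640)/0.78117 + 320.7 = 440.9351, v = 441.2·(-0.13096)/0.78117 + 256.6 = 182.6350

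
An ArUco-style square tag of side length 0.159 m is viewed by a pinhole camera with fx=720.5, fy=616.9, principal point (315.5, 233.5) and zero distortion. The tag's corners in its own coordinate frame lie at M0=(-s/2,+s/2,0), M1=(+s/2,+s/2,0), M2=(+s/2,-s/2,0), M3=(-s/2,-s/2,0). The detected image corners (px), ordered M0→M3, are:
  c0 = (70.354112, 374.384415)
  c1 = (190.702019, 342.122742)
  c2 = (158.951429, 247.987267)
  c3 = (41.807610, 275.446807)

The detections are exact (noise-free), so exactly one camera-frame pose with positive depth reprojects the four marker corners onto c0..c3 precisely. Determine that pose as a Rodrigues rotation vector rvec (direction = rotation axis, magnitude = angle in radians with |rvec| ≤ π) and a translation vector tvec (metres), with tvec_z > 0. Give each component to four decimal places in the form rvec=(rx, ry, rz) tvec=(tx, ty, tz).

Intrinsics K: fx=720.5, fy=616.9, cx=315.5, cy=233.5
Marker side s = 0.159 m; corners in marker frame (Z=0):
  M0 = (-0.0795, +0.0795, 0)
  M1 = (+0.0795, +0.0795, 0)
  M2 = (+0.0795, -0.0795, 0)
  M3 = (-0.0795, -0.0795, 0)
Detected image corners:
  c0 = (70.354112, 374.384415) px
  c1 = (190.702019, 342.122742) px
  c2 = (158.951429, 247.987267) px
  c3 = (41.807610, 275.446807) px
Planar DLT: solve 8×8 A·h = b for H (H[2,2]=1):
  H  [+774.51552 +163.13778 +116.31644]
  H  [-112.69297 +535.25363 +308.81237]
  H  [+0.24141 -0.23099 +1.00000]
B = K⁻¹H; ‖b₁‖=1.035782, ‖b₂‖=1.035782; λ = 2/(‖b₁‖+‖b₂‖) = 0.965454, sign → tz>0 ⇒ λ=+0.965454
r₁ = λ·B[:,0] = (+0.93578,-0.26458,+0.23307); r₂ = λ·B[:,1] = (+0.31626,+0.92209,-0.22301)
r₃ = r₁×r₂ = (-0.15590,+0.28240,+0.94654); SVD([r₁ r₂ r₃]) → R = UVᵀ:
  R  [+0.93578 +0.31626 -0.15590]
  R  [-0.26458 +0.92209 +0.28240]
  R  [+0.23307 -0.22301 +0.94654]
t = (-0.26690, +0.11786, +0.96545) m
tr R = 2.804408; θ = arccos((tr R − 1)/2) = 0.445944 rad = 25.551°
axis k = ((R−Rᵀ)₃₂, (R−Rᵀ)₁₃, (R−Rᵀ)₂₁) / (2 sinθ) = (-0.585905, -0.450915, -0.673343)
rvec = θ·k = (-0.261281, -0.201083, -0.300273)

rvec=(-0.2613, -0.2011, -0.3003) tvec=(-0.2669, 0.1179, 0.9655)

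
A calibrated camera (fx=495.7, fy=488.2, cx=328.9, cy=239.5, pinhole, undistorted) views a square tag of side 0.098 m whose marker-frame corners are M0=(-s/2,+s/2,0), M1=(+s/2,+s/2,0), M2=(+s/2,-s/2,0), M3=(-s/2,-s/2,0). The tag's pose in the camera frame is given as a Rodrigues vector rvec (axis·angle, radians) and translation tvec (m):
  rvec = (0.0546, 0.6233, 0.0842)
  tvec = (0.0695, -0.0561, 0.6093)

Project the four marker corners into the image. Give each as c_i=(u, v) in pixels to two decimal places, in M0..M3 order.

c0=(349.63, 230.37) c1=(418.84, 237.27) c2=(425.25, 154.74) c3=(354.64, 155.16)

Intrinsics K: fx=495.7, fy=488.2, cx=328.9, cy=239.5
Marker side s = 0.098 m; corners in marker frame (Z=0):
  M0 = (-0.0490, +0.0490, 0)
  M1 = (+0.0490, +0.0490, 0)
  M2 = (+0.0490, -0.0490, 0)
  M3 = (-0.0490, -0.0490, 0)
rvec = (0.0546, 0.6233, 0.0842), |rvec| = θ = 0.63133 rad = 36.172°
Rodrigues: sinθ=0.59022, 1−cosθ=0.19275; R = I + sinθ·[k]× + (1−cosθ)·[k]×²:
    [+0.80869 -0.06226 +0.58494]
    [+0.09518 +0.99513 -0.02566]
    [-0.58049 +0.07643 +0.81067]
t = (0.0695, -0.0561, 0.6093) m
M0: Pc = R·M0+t = (+0.02682, -0.01200, +0.64149); u = 495.7·(+0.02682)/0.64149 + 328.9 = 349.6276, v = 488.2·(-0.01200)/0.64149 + 239.5 = 230.3658
M1: Pc = R·M1+t = (+0.10607, -0.00268, +0.58460); u = 495.7·(+0.10607)/0.58460 + 328.9 = 418.8440, v = 488.2·(-0.00268)/0.58460 + 239.5 = 237.2661
M2: Pc = R·M2+t = (+0.11218, -0.10020, +0.57711); u = 495.7·(+0.11218)/0.57711 + 328.9 = 425.2520, v = 488.2·(-0.10020)/0.57711 + 239.5 = 154.7390
M3: Pc = R·M3+t = (+0.03293, -0.10952, +0.63400); u = 495.7·(+0.03293)/0.63400 + 328.9 = 354.6428, v = 488.2·(-0.10952)/0.63400 + 239.5 = 155.1622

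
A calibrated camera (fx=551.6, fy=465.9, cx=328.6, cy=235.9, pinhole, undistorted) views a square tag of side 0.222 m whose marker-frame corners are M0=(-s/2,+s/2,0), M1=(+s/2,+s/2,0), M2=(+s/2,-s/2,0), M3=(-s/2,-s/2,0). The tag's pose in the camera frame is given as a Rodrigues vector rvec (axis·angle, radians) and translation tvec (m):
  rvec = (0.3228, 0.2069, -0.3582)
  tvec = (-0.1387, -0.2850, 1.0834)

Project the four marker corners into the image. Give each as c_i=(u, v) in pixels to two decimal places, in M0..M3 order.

c0=(232.54, 173.77) c1=(330.94, 141.06) c2=(286.32, 46.03) c3=(184.76, 85.52)

Intrinsics K: fx=551.6, fy=465.9, cx=328.6, cy=235.9
Marker side s = 0.222 m; corners in marker frame (Z=0):
  M0 = (-0.1110, +0.1110, 0)
  M1 = (+0.1110, +0.1110, 0)
  M2 = (+0.1110, -0.1110, 0)
  M3 = (-0.1110, -0.1110, 0)
rvec = (0.3228, 0.2069, -0.3582), |rvec| = θ = 0.52470 rad = 30.063°
Rodrigues: sinθ=0.50096, 1−cosθ=0.13453; R = I + sinθ·[k]× + (1−cosθ)·[k]×²:
    [+0.91639 +0.37462 +0.14104]
    [-0.30935 +0.88639 -0.34440]
    [-0.25404 +0.27198 +0.92817]
t = (-0.1387, -0.2850, 1.0834) m
M0: Pc = R·M0+t = (-0.19884, -0.15227, +1.14179); u = 551.6·(-0.19884)/1.14179 + 328.6 = 232.5420, v = 465.9·(-0.15227)/1.14179 + 235.9 = 173.7661
M1: Pc = R·M1+t = (+0.00460, -0.22095, +1.08539); u = 551.6·(+0.00460)/1.08539 + 328.6 = 330.9388, v = 465.9·(-0.22095)/1.08539 + 235.9 = 141.0585
M2: Pc = R·M2+t = (-0.07856, -0.41773, +1.02501); u = 551.6·(-0.07856)/1.02501 + 328.6 = 286.3215, v = 465.9·(-0.41773)/1.02501 + 235.9 = 46.0299
M3: Pc = R·M3+t = (-0.28200, -0.34905, +1.08141); u = 551.6·(-0.28200)/1.08141 + 328.6 = 184.7576, v = 465.9·(-0.34905)/1.08141 + 235.9 = 85.5194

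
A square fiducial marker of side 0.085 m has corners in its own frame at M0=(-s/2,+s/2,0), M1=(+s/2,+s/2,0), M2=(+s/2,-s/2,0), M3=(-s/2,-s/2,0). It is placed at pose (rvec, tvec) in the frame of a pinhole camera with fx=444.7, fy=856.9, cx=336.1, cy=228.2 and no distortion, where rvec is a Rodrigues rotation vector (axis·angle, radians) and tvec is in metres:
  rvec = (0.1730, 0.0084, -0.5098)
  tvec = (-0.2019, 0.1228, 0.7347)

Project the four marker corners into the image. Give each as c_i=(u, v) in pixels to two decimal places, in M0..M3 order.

Intrinsics K: fx=444.7, fy=856.9, cx=336.1, cy=228.2
Marker side s = 0.085 m; corners in marker frame (Z=0):
  M0 = (-0.0425, +0.0425, 0)
  M1 = (+0.0425, +0.0425, 0)
  M2 = (+0.0425, -0.0425, 0)
  M3 = (-0.0425, -0.0425, 0)
rvec = (0.1730, 0.0084, -0.5098), |rvec| = θ = 0.53842 rad = 30.849°
Rodrigues: sinθ=0.51278, 1−cosθ=0.14148; R = I + sinθ·[k]× + (1−cosθ)·[k]×²:
    [+0.87313 +0.48623 -0.03504]
    [-0.48481 +0.85855 -0.16685]
    [-0.05104 +0.16267 +0.98536]
t = (-0.2019, 0.1228, 0.7347) m
M0: Pc = R·M0+t = (-0.21834, +0.17989, +0.74378); u = 444.7·(-0.21834)/0.74378 + 336.1 = 205.5550, v = 856.9·(+0.17989)/0.74378 + 228.2 = 435.4520
M1: Pc = R·M1+t = (-0.14413, +0.13868, +0.73944); u = 444.7·(-0.14413)/0.73944 + 336.1 = 249.4222, v = 856.9·(+0.13868)/0.73944 + 228.2 = 388.9130
M2: Pc = R·M2+t = (-0.18546, +0.06571, +0.72562); u = 444.7·(-0.18546)/0.72562 + 336.1 = 222.4413, v = 856.9·(+0.06571)/0.72562 + 228.2 = 305.7949
M3: Pc = R·M3+t = (-0.25967, +0.10692, +0.72996); u = 444.7·(-0.25967)/0.72996 + 336.1 = 177.9035, v = 856.9·(+0.10692)/0.72996 + 228.2 = 353.7094

c0=(205.55, 435.45) c1=(249.42, 388.91) c2=(222.44, 305.79) c3=(177.90, 353.71)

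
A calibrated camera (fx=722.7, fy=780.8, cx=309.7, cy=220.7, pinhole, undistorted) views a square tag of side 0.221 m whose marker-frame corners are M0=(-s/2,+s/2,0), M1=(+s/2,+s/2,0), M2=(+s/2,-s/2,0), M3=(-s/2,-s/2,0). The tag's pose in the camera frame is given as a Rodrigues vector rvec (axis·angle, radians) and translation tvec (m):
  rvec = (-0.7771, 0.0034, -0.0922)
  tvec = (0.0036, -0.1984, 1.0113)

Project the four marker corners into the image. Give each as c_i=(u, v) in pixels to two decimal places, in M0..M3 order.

Intrinsics K: fx=722.7, fy=780.8, cx=309.7, cy=220.7
Marker side s = 0.221 m; corners in marker frame (Z=0):
  M0 = (-0.1105, +0.1105, 0)
  M1 = (+0.1105, +0.1105, 0)
  M2 = (+0.1105, -0.1105, 0)
  M3 = (-0.1105, -0.1105, 0)
rvec = (-0.7771, 0.0034, -0.0922), |rvec| = θ = 0.78256 rad = 44.837°
Rodrigues: sinθ=0.70510, 1−cosθ=0.29089; R = I + sinθ·[k]× + (1−cosθ)·[k]×²:
    [+0.99596 +0.08182 +0.03710]
    [-0.08433 +0.70912 +0.70003]
    [+0.03097 -0.70033 +0.71315]
t = (0.0036, -0.1984, 1.0113) m
M0: Pc = R·M0+t = (-0.09741, -0.11072, +0.93049); u = 722.7·(-0.09741)/0.93049 + 309.7 = 234.0412, v = 780.8·(-0.11072)/0.93049 + 220.7 = 127.7884
M1: Pc = R·M1+t = (+0.12269, -0.12936, +0.93734); u = 722.7·(+0.12269)/0.93734 + 309.7 = 404.2990, v = 780.8·(-0.12936)/0.93734 + 220.7 = 112.9426
M2: Pc = R·M2+t = (+0.10461, -0.28608, +1.09211); u = 722.7·(+0.10461)/1.09211 + 309.7 = 378.9269, v = 780.8·(-0.28608)/1.09211 + 220.7 = 16.1708
M3: Pc = R·M3+t = (-0.11549, -0.26744, +1.08526); u = 722.7·(-0.11549)/1.08526 + 309.7 = 232.7900, v = 780.8·(-0.26744)/1.08526 + 220.7 = 28.2892

c0=(234.04, 127.79) c1=(404.30, 112.94) c2=(378.93, 16.17) c3=(232.79, 28.29)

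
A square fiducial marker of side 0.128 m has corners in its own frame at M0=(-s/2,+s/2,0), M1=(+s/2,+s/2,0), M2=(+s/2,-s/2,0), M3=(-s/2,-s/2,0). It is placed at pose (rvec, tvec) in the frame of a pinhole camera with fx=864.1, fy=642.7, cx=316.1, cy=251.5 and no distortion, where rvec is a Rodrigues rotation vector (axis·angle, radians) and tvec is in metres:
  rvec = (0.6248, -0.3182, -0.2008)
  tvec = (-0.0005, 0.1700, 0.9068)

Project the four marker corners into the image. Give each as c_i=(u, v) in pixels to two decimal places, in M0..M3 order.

c0=(265.48, 416.33) c1=(374.44, 387.39) c2=(368.46, 325.27) c3=(249.46, 354.66)

Intrinsics K: fx=864.1, fy=642.7, cx=316.1, cy=251.5
Marker side s = 0.128 m; corners in marker frame (Z=0):
  M0 = (-0.0640, +0.0640, 0)
  M1 = (+0.0640, +0.0640, 0)
  M2 = (+0.0640, -0.0640, 0)
  M3 = (-0.0640, -0.0640, 0)
rvec = (0.6248, -0.3182, -0.2008), |rvec| = θ = 0.72935 rad = 41.788°
Rodrigues: sinθ=0.66638, 1−cosθ=0.25439; R = I + sinθ·[k]× + (1−cosθ)·[k]×²:
    [+0.93230 +0.08839 -0.35073]
    [-0.27854 +0.79403 -0.54031]
    [+0.23073 +0.60142 +0.76489]
t = (-0.0005, 0.1700, 0.9068) m
M0: Pc = R·M0+t = (-0.05451, +0.23864, +0.93052); u = 864.1·(-0.05451)/0.93052 + 316.1 = 265.4810, v = 642.7·(+0.23864)/0.93052 + 251.5 = 416.3285
M1: Pc = R·M1+t = (+0.06482, +0.20299, +0.96006); u = 864.1·(+0.06482)/0.96006 + 316.1 = 374.4447, v = 642.7·(+0.20299)/0.96006 + 251.5 = 387.3903
M2: Pc = R·M2+t = (+0.05351, +0.10136, +0.88308); u = 864.1·(+0.05351)/0.88308 + 316.1 = 368.4603, v = 642.7·(+0.10136)/0.88308 + 251.5 = 325.2661
M3: Pc = R·M3+t = (-0.06582, +0.13701, +0.85354); u = 864.1·(-0.06582)/0.85354 + 316.1 = 249.4620, v = 642.7·(+0.13701)/0.85354 + 251.5 = 354.6647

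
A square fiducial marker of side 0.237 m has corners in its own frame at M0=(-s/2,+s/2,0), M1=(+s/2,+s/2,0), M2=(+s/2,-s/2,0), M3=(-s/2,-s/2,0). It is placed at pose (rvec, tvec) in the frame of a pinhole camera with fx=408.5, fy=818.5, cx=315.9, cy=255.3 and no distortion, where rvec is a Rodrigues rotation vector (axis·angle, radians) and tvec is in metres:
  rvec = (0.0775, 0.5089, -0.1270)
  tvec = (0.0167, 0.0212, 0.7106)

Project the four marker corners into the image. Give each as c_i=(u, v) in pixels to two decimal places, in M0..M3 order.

c0=(279.34, 414.50) c1=(400.34, 412.58) c2=(380.66, 118.66) c3=(261.06, 165.33)

Intrinsics K: fx=408.5, fy=818.5, cx=315.9, cy=255.3
Marker side s = 0.237 m; corners in marker frame (Z=0):
  M0 = (-0.1185, +0.1185, 0)
  M1 = (+0.1185, +0.1185, 0)
  M2 = (+0.1185, -0.1185, 0)
  M3 = (-0.1185, -0.1185, 0)
rvec = (0.0775, 0.5089, -0.1270), |rvec| = θ = 0.53020 rad = 30.378°
Rodrigues: sinθ=0.50571, 1−cosθ=0.13730; R = I + sinθ·[k]× + (1−cosθ)·[k]×²:
    [+0.86564 +0.14040 +0.48058]
    [-0.10187 +0.98919 -0.10548]
    [-0.49020 +0.04235 +0.87058]
t = (0.0167, 0.0212, 0.7106) m
M0: Pc = R·M0+t = (-0.06924, +0.15049, +0.77371); u = 408.5·(-0.06924)/0.77371 + 315.9 = 279.3421, v = 818.5·(+0.15049)/0.77371 + 255.3 = 414.5030
M1: Pc = R·M1+t = (+0.13591, +0.12635, +0.65753); u = 408.5·(+0.13591)/0.65753 + 315.9 = 400.3390, v = 818.5·(+0.12635)/0.65753 + 255.3 = 412.5782
M2: Pc = R·M2+t = (+0.10264, -0.10809, +0.64749); u = 408.5·(+0.10264)/0.64749 + 315.9 = 380.6559, v = 818.5·(-0.10809)/0.64749 + 255.3 = 118.6619
M3: Pc = R·M3+t = (-0.10251, -0.08395, +0.76367); u = 408.5·(-0.10251)/0.76367 + 315.9 = 261.0630, v = 818.5·(-0.08395)/0.76367 + 255.3 = 165.3254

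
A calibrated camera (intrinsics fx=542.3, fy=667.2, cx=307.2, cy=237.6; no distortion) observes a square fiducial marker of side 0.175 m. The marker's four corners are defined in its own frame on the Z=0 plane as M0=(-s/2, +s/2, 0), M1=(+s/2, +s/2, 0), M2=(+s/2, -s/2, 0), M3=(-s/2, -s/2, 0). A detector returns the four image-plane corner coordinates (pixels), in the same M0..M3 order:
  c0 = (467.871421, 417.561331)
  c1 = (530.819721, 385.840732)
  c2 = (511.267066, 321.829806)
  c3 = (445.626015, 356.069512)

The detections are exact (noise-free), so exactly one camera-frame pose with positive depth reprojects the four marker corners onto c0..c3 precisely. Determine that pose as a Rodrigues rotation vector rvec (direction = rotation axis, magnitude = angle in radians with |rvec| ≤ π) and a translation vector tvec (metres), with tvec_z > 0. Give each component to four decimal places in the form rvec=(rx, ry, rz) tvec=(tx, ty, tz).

Intrinsics K: fx=542.3, fy=667.2, cx=307.2, cy=237.6
Marker side s = 0.175 m; corners in marker frame (Z=0):
  M0 = (-0.0875, +0.0875, 0)
  M1 = (+0.0875, +0.0875, 0)
  M2 = (+0.0875, -0.0875, 0)
  M3 = (-0.0875, -0.0875, 0)
Detected image corners:
  c0 = (467.871421, 417.561331) px
  c1 = (530.819721, 385.840732) px
  c2 = (511.267066, 321.829806) px
  c3 = (445.626015, 356.069512) px
Planar DLT: solve 8×8 A·h = b for H (H[2,2]=1):
  H  [+323.95186 +250.54991 +488.89225]
  H  [-221.06184 +457.80342 +371.18904]
  H  [-0.08850 +0.26809 +1.00000]
B = K⁻¹H; ‖b₁‖=0.719008, ‖b₂‖=0.719008; λ = 2/(‖b₁‖+‖b₂‖) = 1.390805, sign → tz>0 ⇒ λ=+1.390805
r₁ = λ·B[:,0] = (+0.90054,-0.41698,-0.12308); r₂ = λ·B[:,1] = (+0.43136,+0.82153,+0.37286)
r₃ = r₁×r₂ = (-0.05436,-0.38887,+0.91969); SVD([r₁ r₂ r₃]) → R = UVᵀ:
  R  [+0.90054 +0.43136 -0.05436]
  R  [-0.41698 +0.82153 -0.38887]
  R  [-0.12308 +0.37286 +0.91969]
t = (+0.46598, +0.27847, +1.39080) m
tr R = 2.641761; θ = arccos((tr R − 1)/2) = 0.607846 rad = 34.827°
axis k = ((R−Rᵀ)₃₂, (R−Rᵀ)₁₃, (R−Rᵀ)₂₁) / (2 sinθ) = (+0.666893, +0.060167, -0.742721)
rvec = θ·k = (+0.405368, +0.036572, -0.451459)

rvec=(0.4054, 0.0366, -0.4515) tvec=(0.4660, 0.2785, 1.3908)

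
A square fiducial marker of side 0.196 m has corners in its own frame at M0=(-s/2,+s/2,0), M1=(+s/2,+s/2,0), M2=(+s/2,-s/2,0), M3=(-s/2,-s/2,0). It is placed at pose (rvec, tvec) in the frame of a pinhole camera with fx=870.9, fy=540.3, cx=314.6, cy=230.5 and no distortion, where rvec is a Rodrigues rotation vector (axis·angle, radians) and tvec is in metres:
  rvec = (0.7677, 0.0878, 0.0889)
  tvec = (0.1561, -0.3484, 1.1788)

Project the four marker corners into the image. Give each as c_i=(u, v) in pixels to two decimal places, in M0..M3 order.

Intrinsics K: fx=870.9, fy=540.3, cx=314.6, cy=230.5
Marker side s = 0.196 m; corners in marker frame (Z=0):
  M0 = (-0.0980, +0.0980, 0)
  M1 = (+0.0980, +0.0980, 0)
  M2 = (+0.0980, -0.0980, 0)
  M3 = (-0.0980, -0.0980, 0)
rvec = (0.7677, 0.0878, 0.0889), |rvec| = θ = 0.77780 rad = 44.565°
Rodrigues: sinθ=0.70171, 1−cosθ=0.28754; R = I + sinθ·[k]× + (1−cosθ)·[k]×²:
    [+0.99258 -0.04817 +0.11165]
    [+0.11224 +0.71612 -0.68889]
    [-0.04677 +0.69631 +0.71621]
t = (0.1561, -0.3484, 1.1788) m
M0: Pc = R·M0+t = (+0.05411, -0.28922, +1.25162); u = 870.9·(+0.05411)/1.25162 + 314.6 = 352.2485, v = 540.3·(-0.28922)/1.25162 + 230.5 = 105.6497
M1: Pc = R·M1+t = (+0.24865, -0.26722, +1.24245); u = 870.9·(+0.24865)/1.24245 + 314.6 = 488.8932, v = 540.3·(-0.26722)/1.24245 + 230.5 = 114.2952
M2: Pc = R·M2+t = (+0.25809, -0.40758, +1.10598); u = 870.9·(+0.25809)/1.10598 + 314.6 = 517.8349, v = 540.3·(-0.40758)/1.10598 + 230.5 = 31.3860
M3: Pc = R·M3+t = (+0.06355, -0.42958, +1.11515); u = 870.9·(+0.06355)/1.11515 + 314.6 = 364.2290, v = 540.3·(-0.42958)/1.11515 + 230.5 = 22.3641

c0=(352.25, 105.65) c1=(488.89, 114.30) c2=(517.83, 31.39) c3=(364.23, 22.36)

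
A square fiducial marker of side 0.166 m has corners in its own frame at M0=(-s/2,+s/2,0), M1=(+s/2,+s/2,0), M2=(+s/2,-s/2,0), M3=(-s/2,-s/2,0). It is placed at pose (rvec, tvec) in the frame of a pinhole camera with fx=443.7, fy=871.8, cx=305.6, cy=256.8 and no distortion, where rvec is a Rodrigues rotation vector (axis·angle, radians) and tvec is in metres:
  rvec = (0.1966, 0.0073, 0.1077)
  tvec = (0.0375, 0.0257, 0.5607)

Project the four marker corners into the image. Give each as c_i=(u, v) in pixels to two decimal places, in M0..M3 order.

Intrinsics K: fx=443.7, fy=871.8, cx=305.6, cy=256.8
Marker side s = 0.166 m; corners in marker frame (Z=0):
  M0 = (-0.0830, +0.0830, 0)
  M1 = (+0.0830, +0.0830, 0)
  M2 = (+0.0830, -0.0830, 0)
  M3 = (-0.0830, -0.0830, 0)
rvec = (0.1966, 0.0073, 0.1077), |rvec| = θ = 0.22429 rad = 12.851°
Rodrigues: sinθ=0.22241, 1−cosθ=0.02505; R = I + sinθ·[k]× + (1−cosθ)·[k]×²:
    [+0.99420 -0.10608 +0.01778]
    [+0.10751 +0.97498 -0.19456]
    [+0.00330 +0.19535 +0.98073]
t = (0.0375, 0.0257, 0.5607) m
M0: Pc = R·M0+t = (-0.05382, +0.09770, +0.57664); u = 443.7·(-0.05382)/0.57664 + 305.6 = 264.1851, v = 871.8·(+0.09770)/0.57664 + 256.8 = 404.5085
M1: Pc = R·M1+t = (+0.11121, +0.11555, +0.57719); u = 443.7·(+0.11121)/0.57719 + 305.6 = 391.0927, v = 871.8·(+0.11555)/0.57719 + 256.8 = 431.3252
M2: Pc = R·M2+t = (+0.12882, -0.04630, +0.54476); u = 443.7·(+0.12882)/0.54476 + 305.6 = 410.5250, v = 871.8·(-0.04630)/0.54476 + 256.8 = 182.7050
M3: Pc = R·M3+t = (-0.03621, -0.06415, +0.54421); u = 443.7·(-0.03621)/0.54421 + 305.6 = 276.0749, v = 871.8·(-0.06415)/0.54421 + 256.8 = 154.0398

c0=(264.19, 404.51) c1=(391.09, 431.33) c2=(410.52, 182.70) c3=(276.07, 154.04)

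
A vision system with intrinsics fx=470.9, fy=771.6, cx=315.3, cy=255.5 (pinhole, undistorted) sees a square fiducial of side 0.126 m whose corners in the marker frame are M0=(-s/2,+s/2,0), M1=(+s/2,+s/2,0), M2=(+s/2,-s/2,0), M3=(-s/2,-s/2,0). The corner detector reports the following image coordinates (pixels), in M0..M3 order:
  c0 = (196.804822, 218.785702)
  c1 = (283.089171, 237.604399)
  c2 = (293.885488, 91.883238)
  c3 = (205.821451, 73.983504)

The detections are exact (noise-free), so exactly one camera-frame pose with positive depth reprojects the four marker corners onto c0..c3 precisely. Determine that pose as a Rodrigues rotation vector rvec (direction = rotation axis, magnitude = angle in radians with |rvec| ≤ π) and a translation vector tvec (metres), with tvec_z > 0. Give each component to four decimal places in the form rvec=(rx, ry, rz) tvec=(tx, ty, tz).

Intrinsics K: fx=470.9, fy=771.6, cx=315.3, cy=255.5
Marker side s = 0.126 m; corners in marker frame (Z=0):
  M0 = (-0.0630, +0.0630, 0)
  M1 = (+0.0630, +0.0630, 0)
  M2 = (+0.0630, -0.0630, 0)
  M3 = (-0.0630, -0.0630, 0)
Detected image corners:
  c0 = (196.804822, 218.785702) px
  c1 = (283.089171, 237.604399) px
  c2 = (293.885488, 91.883238) px
  c3 = (205.821451, 73.983504) px
Planar DLT: solve 8×8 A·h = b for H (H[2,2]=1):
  H  [+674.72409 -40.85091 +244.66079]
  H  [+134.90288 +1176.82803 +156.22907]
  H  [-0.06969 +0.15411 +1.00000]
B = K⁻¹H; ‖b₁‖=1.494303, ‖b₂‖=1.494303; λ = 2/(‖b₁‖+‖b₂‖) = 0.669208, sign → tz>0 ⇒ λ=+0.669208
r₁ = λ·B[:,0] = (+0.99009,+0.13244,-0.04663); r₂ = λ·B[:,1] = (-0.12711,+0.98651,+0.10313)
r₃ = r₁×r₂ = (+0.05966,-0.09618,+0.99357); SVD([r₁ r₂ r₃]) → R = UVᵀ:
  R  [+0.99009 -0.12711 +0.05966]
  R  [+0.13244 +0.98651 -0.09618]
  R  [-0.04663 +0.10313 +0.99357]
t = (-0.10039, -0.08610, +0.66921) m
tr R = 2.970180; θ = arccos((tr R − 1)/2) = 0.172900 rad = 9.906°
axis k = ((R−Rᵀ)₃₂, (R−Rᵀ)₁₃, (R−Rᵀ)₂₁) / (2 sinθ) = (+0.579258, +0.308936, +0.754333)
rvec = θ·k = (+0.100153, +0.053415, +0.130424)

rvec=(0.1002, 0.0534, 0.1304) tvec=(-0.1004, -0.0861, 0.6692)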